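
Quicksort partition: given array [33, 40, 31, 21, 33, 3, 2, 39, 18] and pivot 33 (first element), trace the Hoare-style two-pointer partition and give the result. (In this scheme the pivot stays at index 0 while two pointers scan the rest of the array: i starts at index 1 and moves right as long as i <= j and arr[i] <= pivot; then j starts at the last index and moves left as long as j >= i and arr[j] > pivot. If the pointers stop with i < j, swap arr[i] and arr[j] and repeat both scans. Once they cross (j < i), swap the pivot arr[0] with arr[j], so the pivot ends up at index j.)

Hoare-style two-pointer partition with pivot = 33:

Initial array: [33, 40, 31, 21, 33, 3, 2, 39, 18]

Pointers start at i = 1, j = 8.
i stops at index 1 (arr[1]=40 > 33), j stops at index 8 (arr[8]=18 <= 33): swap arr[1] and arr[8], array becomes [33, 18, 31, 21, 33, 3, 2, 39, 40]
i ends at 7, j ends at 6: the pointers have crossed (j < i), so scanning stops.

Swap pivot arr[0] with arr[6] to place pivot at position 6: [2, 18, 31, 21, 33, 3, 33, 39, 40]
Pivot position: 6

After partitioning with pivot 33, the array becomes [2, 18, 31, 21, 33, 3, 33, 39, 40]. The pivot is placed at index 6. All elements to the left of the pivot are <= 33, and all elements to the right are > 33.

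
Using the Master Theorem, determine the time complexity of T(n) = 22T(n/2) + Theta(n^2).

Master Theorem for T(n) = 22T(n/2) + O(n^2):

a = 22, b = 2, c = 2
log_b(a) = log_2(22) = 4.4594

Case 1: c = 2 < log_2(22) = 4.4594
T(n) = O(n^(log_2 22))

For T(n) = 22T(n/2) + O(n^2): log_2(22) = 4.4594. This is Case 1 of the Master Theorem (c < log_b(a), work dominated by leaves), giving O(n^(log_2 22)).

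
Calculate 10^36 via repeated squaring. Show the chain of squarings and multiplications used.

Computing 10^36 by squaring (build up from 10^1; each line after the first costs one multiplication):

10^1 = 10
10^2 = (10^1)^2 = 10^2 = 100
10^4 = (10^2)^2 = 100^2 = 10000
10^8 = (10^4)^2 = 10000^2 = 100000000
10^9 = 10 * 10^8 = 10 * 100000000 = 1000000000
10^18 = (10^9)^2 = 1000000000^2 = 1000000000000000000
10^36 = (10^18)^2 = 1000000000000000000^2 = 1000000000000000000000000000000000000

Result: 1000000000000000000000000000000000000
Multiplications needed: 6 (6 lines after 10^1)

10^36 = 1000000000000000000000000000000000000. Using exponentiation by squaring, this requires 6 multiplications. The key idea: if the exponent is even, square the half-power; if odd, multiply by the base once.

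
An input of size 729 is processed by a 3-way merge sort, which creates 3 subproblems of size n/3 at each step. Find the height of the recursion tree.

For divide and conquer with division factor 3:

Problem sizes at each level:
Level 0: 729
Level 1: 243
Level 2: 81
Level 3: 27
Level 4: 9
Level 5: 3
Level 6: 1

The root is level 0 and the size-1 base case is level 6 (the tree spans levels 0 through 6, i.e. 7 levels counting the root), so the depth is the number of divisions: log_3(729) = 6

The recursion tree depth is log_3(729) = 6. At each level, the problem size is divided by 3, so it takes 6 divisions to reduce to a base case of size 1. The algorithm makes 3 recursive calls at each level.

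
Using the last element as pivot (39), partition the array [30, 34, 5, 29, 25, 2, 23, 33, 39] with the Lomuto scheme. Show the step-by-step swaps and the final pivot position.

Lomuto partition with pivot = 39:

Initial array: [30, 34, 5, 29, 25, 2, 23, 33, 39]

arr[0]=30 <= 39: swap with position 0, array becomes [30, 34, 5, 29, 25, 2, 23, 33, 39]
arr[1]=34 <= 39: swap with position 1, array becomes [30, 34, 5, 29, 25, 2, 23, 33, 39]
arr[2]=5 <= 39: swap with position 2, array becomes [30, 34, 5, 29, 25, 2, 23, 33, 39]
arr[3]=29 <= 39: swap with position 3, array becomes [30, 34, 5, 29, 25, 2, 23, 33, 39]
arr[4]=25 <= 39: swap with position 4, array becomes [30, 34, 5, 29, 25, 2, 23, 33, 39]
arr[5]=2 <= 39: swap with position 5, array becomes [30, 34, 5, 29, 25, 2, 23, 33, 39]
arr[6]=23 <= 39: swap with position 6, array becomes [30, 34, 5, 29, 25, 2, 23, 33, 39]
arr[7]=33 <= 39: swap with position 7, array becomes [30, 34, 5, 29, 25, 2, 23, 33, 39]

Place pivot at position 8: [30, 34, 5, 29, 25, 2, 23, 33, 39]
Pivot position: 8

After partitioning with pivot 39, the array becomes [30, 34, 5, 29, 25, 2, 23, 33, 39]. The pivot is placed at index 8. All elements to the left of the pivot are <= 39, and all elements to the right are > 39.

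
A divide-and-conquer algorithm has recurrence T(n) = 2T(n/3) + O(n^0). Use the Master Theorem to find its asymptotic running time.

Master Theorem for T(n) = 2T(n/3) + O(n^0):

a = 2, b = 3, c = 0
log_b(a) = log_3(2) = 0.6309

Case 1: c = 0 < log_3(2) = 0.6309
T(n) = O(n^(log_3 2))

For T(n) = 2T(n/3) + O(n^0): log_3(2) = 0.6309. This is Case 1 of the Master Theorem (c < log_b(a), work dominated by leaves), giving O(n^(log_3 2)).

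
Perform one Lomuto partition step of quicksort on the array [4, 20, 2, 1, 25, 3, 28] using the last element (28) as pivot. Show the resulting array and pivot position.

Lomuto partition with pivot = 28:

Initial array: [4, 20, 2, 1, 25, 3, 28]

arr[0]=4 <= 28: swap with position 0, array becomes [4, 20, 2, 1, 25, 3, 28]
arr[1]=20 <= 28: swap with position 1, array becomes [4, 20, 2, 1, 25, 3, 28]
arr[2]=2 <= 28: swap with position 2, array becomes [4, 20, 2, 1, 25, 3, 28]
arr[3]=1 <= 28: swap with position 3, array becomes [4, 20, 2, 1, 25, 3, 28]
arr[4]=25 <= 28: swap with position 4, array becomes [4, 20, 2, 1, 25, 3, 28]
arr[5]=3 <= 28: swap with position 5, array becomes [4, 20, 2, 1, 25, 3, 28]

Place pivot at position 6: [4, 20, 2, 1, 25, 3, 28]
Pivot position: 6

After partitioning with pivot 28, the array becomes [4, 20, 2, 1, 25, 3, 28]. The pivot is placed at index 6. All elements to the left of the pivot are <= 28, and all elements to the right are > 28.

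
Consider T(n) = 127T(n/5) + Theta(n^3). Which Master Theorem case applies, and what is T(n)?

Master Theorem for T(n) = 127T(n/5) + O(n^3):

a = 127, b = 5, c = 3
log_b(a) = log_5(127) = 3.0099

Case 1: c = 3 < log_5(127) = 3.0099
T(n) = O(n^(log_5 127))

For T(n) = 127T(n/5) + O(n^3): log_5(127) = 3.0099. This is Case 1 of the Master Theorem (c < log_b(a), work dominated by leaves), giving O(n^(log_5 127)).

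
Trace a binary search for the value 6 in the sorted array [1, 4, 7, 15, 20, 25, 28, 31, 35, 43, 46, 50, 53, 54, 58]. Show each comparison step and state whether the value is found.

Binary search for 6 in [1, 4, 7, 15, 20, 25, 28, 31, 35, 43, 46, 50, 53, 54, 58]:

lo=0, hi=14, mid=7, arr[mid]=31 -> 31 > 6, search left half
lo=0, hi=6, mid=3, arr[mid]=15 -> 15 > 6, search left half
lo=0, hi=2, mid=1, arr[mid]=4 -> 4 < 6, search right half
lo=2, hi=2, mid=2, arr[mid]=7 -> 7 > 6, search left half
lo=2 > hi=1, target 6 not found

Binary search determines that 6 is not in the array after 4 comparisons. The search space was exhausted without finding the target.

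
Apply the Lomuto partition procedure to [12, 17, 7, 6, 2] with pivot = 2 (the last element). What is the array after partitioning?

Lomuto partition with pivot = 2:

Initial array: [12, 17, 7, 6, 2]

arr[0]=12 > 2: no swap
arr[1]=17 > 2: no swap
arr[2]=7 > 2: no swap
arr[3]=6 > 2: no swap

Place pivot at position 0: [2, 17, 7, 6, 12]
Pivot position: 0

After partitioning with pivot 2, the array becomes [2, 17, 7, 6, 12]. The pivot is placed at index 0. All elements to the left of the pivot are <= 2, and all elements to the right are > 2.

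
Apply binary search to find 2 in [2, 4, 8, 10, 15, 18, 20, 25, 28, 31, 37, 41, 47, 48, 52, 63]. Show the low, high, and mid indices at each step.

Binary search for 2 in [2, 4, 8, 10, 15, 18, 20, 25, 28, 31, 37, 41, 47, 48, 52, 63]:

lo=0, hi=15, mid=7, arr[mid]=25 -> 25 > 2, search left half
lo=0, hi=6, mid=3, arr[mid]=10 -> 10 > 2, search left half
lo=0, hi=2, mid=1, arr[mid]=4 -> 4 > 2, search left half
lo=0, hi=0, mid=0, arr[mid]=2 -> Found target at index 0!

Binary search finds 2 at index 0 after 4 comparisons. The search repeatedly halves the search space by comparing with the middle element.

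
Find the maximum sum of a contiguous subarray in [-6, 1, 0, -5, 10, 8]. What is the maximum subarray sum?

Using Kadane's algorithm on [-6, 1, 0, -5, 10, 8]:

Scanning through the array:
Position 1 (value 1): max_ending_here = 1, max_so_far = 1
Position 2 (value 0): max_ending_here = 1, max_so_far = 1
Position 3 (value -5): max_ending_here = -4, max_so_far = 1
Position 4 (value 10): max_ending_here = 10, max_so_far = 10
Position 5 (value 8): max_ending_here = 18, max_so_far = 18

Maximum subarray: [10, 8]
Maximum sum: 18

The maximum subarray is [10, 8] with sum 18. This subarray runs from index 4 to index 5.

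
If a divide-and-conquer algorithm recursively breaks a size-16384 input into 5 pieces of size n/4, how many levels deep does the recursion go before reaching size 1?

For divide and conquer with division factor 4:

Problem sizes at each level:
Level 0: 16384
Level 1: 4096
Level 2: 1024
Level 3: 256
Level 4: 64
Level 5: 16
Level 6: 4
Level 7: 1

The root is level 0 and the size-1 base case is level 7 (the tree spans levels 0 through 7, i.e. 8 levels counting the root), so the depth is the number of divisions: log_4(16384) = 7

The recursion tree depth is log_4(16384) = 7. At each level, the problem size is divided by 4, so it takes 7 divisions to reduce to a base case of size 1. The algorithm makes 5 recursive calls at each level.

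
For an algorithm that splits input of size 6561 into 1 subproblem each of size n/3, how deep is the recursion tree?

For divide and conquer with division factor 3:

Problem sizes at each level:
Level 0: 6561
Level 1: 2187
Level 2: 729
Level 3: 243
Level 4: 81
Level 5: 27
Level 6: 9
Level 7: 3
Level 8: 1

The root is level 0 and the size-1 base case is level 8 (the tree spans levels 0 through 8, i.e. 9 levels counting the root), so the depth is the number of divisions: log_3(6561) = 8

The recursion tree depth is log_3(6561) = 8. At each level, the problem size is divided by 3, so it takes 8 divisions to reduce to a base case of size 1. The algorithm makes 1 recursive call at each level.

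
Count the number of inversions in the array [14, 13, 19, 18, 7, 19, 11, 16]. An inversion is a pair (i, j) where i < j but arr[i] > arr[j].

Finding inversions in [14, 13, 19, 18, 7, 19, 11, 16]:

(0, 1): arr[0]=14 > arr[1]=13
(0, 4): arr[0]=14 > arr[4]=7
(0, 6): arr[0]=14 > arr[6]=11
(1, 4): arr[1]=13 > arr[4]=7
(1, 6): arr[1]=13 > arr[6]=11
(2, 3): arr[2]=19 > arr[3]=18
(2, 4): arr[2]=19 > arr[4]=7
(2, 6): arr[2]=19 > arr[6]=11
(2, 7): arr[2]=19 > arr[7]=16
(3, 4): arr[3]=18 > arr[4]=7
(3, 6): arr[3]=18 > arr[6]=11
(3, 7): arr[3]=18 > arr[7]=16
(5, 6): arr[5]=19 > arr[6]=11
(5, 7): arr[5]=19 > arr[7]=16

Total inversions: 14

The array has 14 inversion(s): (0,1), (0,4), (0,6), (1,4), (1,6), (2,3), (2,4), (2,6), (2,7), (3,4), (3,6), (3,7), (5,6), (5,7). Each pair (i,j) satisfies i < j and arr[i] > arr[j].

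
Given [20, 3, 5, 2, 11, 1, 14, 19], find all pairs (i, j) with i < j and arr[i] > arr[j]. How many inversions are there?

Finding inversions in [20, 3, 5, 2, 11, 1, 14, 19]:

(0, 1): arr[0]=20 > arr[1]=3
(0, 2): arr[0]=20 > arr[2]=5
(0, 3): arr[0]=20 > arr[3]=2
(0, 4): arr[0]=20 > arr[4]=11
(0, 5): arr[0]=20 > arr[5]=1
(0, 6): arr[0]=20 > arr[6]=14
(0, 7): arr[0]=20 > arr[7]=19
(1, 3): arr[1]=3 > arr[3]=2
(1, 5): arr[1]=3 > arr[5]=1
(2, 3): arr[2]=5 > arr[3]=2
(2, 5): arr[2]=5 > arr[5]=1
(3, 5): arr[3]=2 > arr[5]=1
(4, 5): arr[4]=11 > arr[5]=1

Total inversions: 13

The array has 13 inversion(s): (0,1), (0,2), (0,3), (0,4), (0,5), (0,6), (0,7), (1,3), (1,5), (2,3), (2,5), (3,5), (4,5). Each pair (i,j) satisfies i < j and arr[i] > arr[j].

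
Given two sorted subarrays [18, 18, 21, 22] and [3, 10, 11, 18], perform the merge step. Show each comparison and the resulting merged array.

Merging process:

Compare 18 vs 3: take 3 from right. Merged: [3]
Compare 18 vs 10: take 10 from right. Merged: [3, 10]
Compare 18 vs 11: take 11 from right. Merged: [3, 10, 11]
Compare 18 vs 18: take 18 from left. Merged: [3, 10, 11, 18]
Compare 18 vs 18: take 18 from left. Merged: [3, 10, 11, 18, 18]
Compare 21 vs 18: take 18 from right. Merged: [3, 10, 11, 18, 18, 18]
Append remaining from left: [21, 22]. Merged: [3, 10, 11, 18, 18, 18, 21, 22]

Final merged array: [3, 10, 11, 18, 18, 18, 21, 22]
Total comparisons: 6

The merged array is [3, 10, 11, 18, 18, 18, 21, 22], requiring 6 comparisons. The merge step runs in O(n) time where n is the total number of elements.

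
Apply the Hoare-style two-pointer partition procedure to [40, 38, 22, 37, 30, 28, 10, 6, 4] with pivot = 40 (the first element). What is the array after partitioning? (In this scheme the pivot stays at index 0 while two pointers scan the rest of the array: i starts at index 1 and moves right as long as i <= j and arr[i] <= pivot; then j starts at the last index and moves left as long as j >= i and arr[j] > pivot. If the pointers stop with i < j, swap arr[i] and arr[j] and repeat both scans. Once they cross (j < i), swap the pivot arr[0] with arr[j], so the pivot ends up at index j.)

Hoare-style two-pointer partition with pivot = 40:

Initial array: [40, 38, 22, 37, 30, 28, 10, 6, 4]

Pointers start at i = 1, j = 8.
i ends at 9, j ends at 8: the pointers have crossed (j < i), so scanning stops.

Swap pivot arr[0] with arr[8] to place pivot at position 8: [4, 38, 22, 37, 30, 28, 10, 6, 40]
Pivot position: 8

After partitioning with pivot 40, the array becomes [4, 38, 22, 37, 30, 28, 10, 6, 40]. The pivot is placed at index 8. All elements to the left of the pivot are <= 40, and all elements to the right are > 40.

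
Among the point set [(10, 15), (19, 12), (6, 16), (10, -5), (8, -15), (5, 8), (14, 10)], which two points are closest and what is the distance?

Computing all pairwise distances among 7 points:

d((10, 15), (19, 12)) = 9.4868
d((10, 15), (6, 16)) = 4.1231 <-- minimum
d((10, 15), (10, -5)) = 20.0
d((10, 15), (8, -15)) = 30.0666
d((10, 15), (5, 8)) = 8.6023
d((10, 15), (14, 10)) = 6.4031
d((19, 12), (6, 16)) = 13.6015
d((19, 12), (10, -5)) = 19.2354
d((19, 12), (8, -15)) = 29.1548
d((19, 12), (5, 8)) = 14.5602
d((19, 12), (14, 10)) = 5.3852
d((6, 16), (10, -5)) = 21.3776
d((6, 16), (8, -15)) = 31.0644
d((6, 16), (5, 8)) = 8.0623
d((6, 16), (14, 10)) = 10.0
d((10, -5), (8, -15)) = 10.198
d((10, -5), (5, 8)) = 13.9284
d((10, -5), (14, 10)) = 15.5242
d((8, -15), (5, 8)) = 23.1948
d((8, -15), (14, 10)) = 25.7099
d((5, 8), (14, 10)) = 9.2195

Closest pair: (10, 15) and (6, 16) with distance 4.1231

The closest pair is (10, 15) and (6, 16) with Euclidean distance 4.1231. For 7 points, brute-force pairwise comparison is shown above. For large n, the divide-and-conquer algorithm (sort by x, recurse on halves, check the dividing strip) achieves O(n log n).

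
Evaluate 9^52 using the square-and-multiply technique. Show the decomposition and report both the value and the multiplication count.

Computing 9^52 by squaring (build up from 9^1; each line after the first costs one multiplication):

9^1 = 9
9^2 = (9^1)^2 = 9^2 = 81
9^3 = 9 * 9^2 = 9 * 81 = 729
9^6 = (9^3)^2 = 729^2 = 531441
9^12 = (9^6)^2 = 531441^2 = 282429536481
9^13 = 9 * 9^12 = 9 * 282429536481 = 2541865828329
9^26 = (9^13)^2 = 2541865828329^2 = 6461081889226673298932241
9^52 = (9^26)^2 = 6461081889226673298932241^2 = 41745579179292917813953351511015323088870709282081

Result: 41745579179292917813953351511015323088870709282081
Multiplications needed: 7 (7 lines after 9^1)

9^52 = 41745579179292917813953351511015323088870709282081. Using exponentiation by squaring, this requires 7 multiplications. The key idea: if the exponent is even, square the half-power; if odd, multiply by the base once.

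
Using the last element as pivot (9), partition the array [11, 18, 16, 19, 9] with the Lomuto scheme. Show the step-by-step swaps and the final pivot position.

Lomuto partition with pivot = 9:

Initial array: [11, 18, 16, 19, 9]

arr[0]=11 > 9: no swap
arr[1]=18 > 9: no swap
arr[2]=16 > 9: no swap
arr[3]=19 > 9: no swap

Place pivot at position 0: [9, 18, 16, 19, 11]
Pivot position: 0

After partitioning with pivot 9, the array becomes [9, 18, 16, 19, 11]. The pivot is placed at index 0. All elements to the left of the pivot are <= 9, and all elements to the right are > 9.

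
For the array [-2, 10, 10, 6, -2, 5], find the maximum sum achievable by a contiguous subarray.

Using Kadane's algorithm on [-2, 10, 10, 6, -2, 5]:

Scanning through the array:
Position 1 (value 10): max_ending_here = 10, max_so_far = 10
Position 2 (value 10): max_ending_here = 20, max_so_far = 20
Position 3 (value 6): max_ending_here = 26, max_so_far = 26
Position 4 (value -2): max_ending_here = 24, max_so_far = 26
Position 5 (value 5): max_ending_here = 29, max_so_far = 29

Maximum subarray: [10, 10, 6, -2, 5]
Maximum sum: 29

The maximum subarray is [10, 10, 6, -2, 5] with sum 29. This subarray runs from index 1 to index 5.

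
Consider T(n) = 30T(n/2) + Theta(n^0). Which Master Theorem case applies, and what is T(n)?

Master Theorem for T(n) = 30T(n/2) + O(n^0):

a = 30, b = 2, c = 0
log_b(a) = log_2(30) = 4.9069

Case 1: c = 0 < log_2(30) = 4.9069
T(n) = O(n^(log_2 30))

For T(n) = 30T(n/2) + O(n^0): log_2(30) = 4.9069. This is Case 1 of the Master Theorem (c < log_b(a), work dominated by leaves), giving O(n^(log_2 30)).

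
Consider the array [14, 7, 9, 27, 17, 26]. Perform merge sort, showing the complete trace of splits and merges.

Merge sort trace:

Split: [14, 7, 9, 27, 17, 26] -> [14, 7, 9] and [27, 17, 26]
  Split: [14, 7, 9] -> [14] and [7, 9]
    Split: [7, 9] -> [7] and [9]
    Merge: [7] + [9] -> [7, 9]
  Merge: [14] + [7, 9] -> [7, 9, 14]
  Split: [27, 17, 26] -> [27] and [17, 26]
    Split: [17, 26] -> [17] and [26]
    Merge: [17] + [26] -> [17, 26]
  Merge: [27] + [17, 26] -> [17, 26, 27]
Merge: [7, 9, 14] + [17, 26, 27] -> [7, 9, 14, 17, 26, 27]

Final sorted array: [7, 9, 14, 17, 26, 27]

The merge sort proceeds by recursively splitting the array and merging sorted halves.
After all merges, the sorted array is [7, 9, 14, 17, 26, 27].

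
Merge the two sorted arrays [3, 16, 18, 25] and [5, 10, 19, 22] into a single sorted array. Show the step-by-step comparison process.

Merging process:

Compare 3 vs 5: take 3 from left. Merged: [3]
Compare 16 vs 5: take 5 from right. Merged: [3, 5]
Compare 16 vs 10: take 10 from right. Merged: [3, 5, 10]
Compare 16 vs 19: take 16 from left. Merged: [3, 5, 10, 16]
Compare 18 vs 19: take 18 from left. Merged: [3, 5, 10, 16, 18]
Compare 25 vs 19: take 19 from right. Merged: [3, 5, 10, 16, 18, 19]
Compare 25 vs 22: take 22 from right. Merged: [3, 5, 10, 16, 18, 19, 22]
Append remaining from left: [25]. Merged: [3, 5, 10, 16, 18, 19, 22, 25]

Final merged array: [3, 5, 10, 16, 18, 19, 22, 25]
Total comparisons: 7

The merged array is [3, 5, 10, 16, 18, 19, 22, 25], requiring 7 comparisons. The merge step runs in O(n) time where n is the total number of elements.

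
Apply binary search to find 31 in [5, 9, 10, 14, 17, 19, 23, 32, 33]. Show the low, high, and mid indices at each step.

Binary search for 31 in [5, 9, 10, 14, 17, 19, 23, 32, 33]:

lo=0, hi=8, mid=4, arr[mid]=17 -> 17 < 31, search right half
lo=5, hi=8, mid=6, arr[mid]=23 -> 23 < 31, search right half
lo=7, hi=8, mid=7, arr[mid]=32 -> 32 > 31, search left half
lo=7 > hi=6, target 31 not found

Binary search determines that 31 is not in the array after 3 comparisons. The search space was exhausted without finding the target.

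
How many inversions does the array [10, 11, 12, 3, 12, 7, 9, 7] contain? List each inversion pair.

Finding inversions in [10, 11, 12, 3, 12, 7, 9, 7]:

(0, 3): arr[0]=10 > arr[3]=3
(0, 5): arr[0]=10 > arr[5]=7
(0, 6): arr[0]=10 > arr[6]=9
(0, 7): arr[0]=10 > arr[7]=7
(1, 3): arr[1]=11 > arr[3]=3
(1, 5): arr[1]=11 > arr[5]=7
(1, 6): arr[1]=11 > arr[6]=9
(1, 7): arr[1]=11 > arr[7]=7
(2, 3): arr[2]=12 > arr[3]=3
(2, 5): arr[2]=12 > arr[5]=7
(2, 6): arr[2]=12 > arr[6]=9
(2, 7): arr[2]=12 > arr[7]=7
(4, 5): arr[4]=12 > arr[5]=7
(4, 6): arr[4]=12 > arr[6]=9
(4, 7): arr[4]=12 > arr[7]=7
(6, 7): arr[6]=9 > arr[7]=7

Total inversions: 16

The array has 16 inversion(s): (0,3), (0,5), (0,6), (0,7), (1,3), (1,5), (1,6), (1,7), (2,3), (2,5), (2,6), (2,7), (4,5), (4,6), (4,7), (6,7). Each pair (i,j) satisfies i < j and arr[i] > arr[j].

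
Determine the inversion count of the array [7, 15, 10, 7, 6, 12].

Finding inversions in [7, 15, 10, 7, 6, 12]:

(0, 4): arr[0]=7 > arr[4]=6
(1, 2): arr[1]=15 > arr[2]=10
(1, 3): arr[1]=15 > arr[3]=7
(1, 4): arr[1]=15 > arr[4]=6
(1, 5): arr[1]=15 > arr[5]=12
(2, 3): arr[2]=10 > arr[3]=7
(2, 4): arr[2]=10 > arr[4]=6
(3, 4): arr[3]=7 > arr[4]=6

Total inversions: 8

The array has 8 inversion(s): (0,4), (1,2), (1,3), (1,4), (1,5), (2,3), (2,4), (3,4). Each pair (i,j) satisfies i < j and arr[i] > arr[j].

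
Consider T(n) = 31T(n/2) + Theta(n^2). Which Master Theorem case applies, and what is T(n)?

Master Theorem for T(n) = 31T(n/2) + O(n^2):

a = 31, b = 2, c = 2
log_b(a) = log_2(31) = 4.9542

Case 1: c = 2 < log_2(31) = 4.9542
T(n) = O(n^(log_2 31))

For T(n) = 31T(n/2) + O(n^2): log_2(31) = 4.9542. This is Case 1 of the Master Theorem (c < log_b(a), work dominated by leaves), giving O(n^(log_2 31)).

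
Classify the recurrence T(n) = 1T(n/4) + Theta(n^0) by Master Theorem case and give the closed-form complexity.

Master Theorem for T(n) = 1T(n/4) + O(n^0):

a = 1, b = 4, c = 0
log_b(a) = log_4(1) = 0.0000

Case 2: c = 0 = log_4(1) = 0.0000
T(n) = O(n^0 log n) = O(log n)

For T(n) = 1T(n/4) + O(n^0): log_4(1) = 0.0000. This is Case 2 of the Master Theorem (c = log_b(a), equal work at all levels), giving O(log n).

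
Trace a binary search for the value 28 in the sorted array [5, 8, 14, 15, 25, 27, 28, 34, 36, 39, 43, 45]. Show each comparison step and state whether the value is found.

Binary search for 28 in [5, 8, 14, 15, 25, 27, 28, 34, 36, 39, 43, 45]:

lo=0, hi=11, mid=5, arr[mid]=27 -> 27 < 28, search right half
lo=6, hi=11, mid=8, arr[mid]=36 -> 36 > 28, search left half
lo=6, hi=7, mid=6, arr[mid]=28 -> Found target at index 6!

Binary search finds 28 at index 6 after 3 comparisons. The search repeatedly halves the search space by comparing with the middle element.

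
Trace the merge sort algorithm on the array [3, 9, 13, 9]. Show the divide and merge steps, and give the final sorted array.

Merge sort trace:

Split: [3, 9, 13, 9] -> [3, 9] and [13, 9]
  Split: [3, 9] -> [3] and [9]
  Merge: [3] + [9] -> [3, 9]
  Split: [13, 9] -> [13] and [9]
  Merge: [13] + [9] -> [9, 13]
Merge: [3, 9] + [9, 13] -> [3, 9, 9, 13]

Final sorted array: [3, 9, 9, 13]

The merge sort proceeds by recursively splitting the array and merging sorted halves.
After all merges, the sorted array is [3, 9, 9, 13].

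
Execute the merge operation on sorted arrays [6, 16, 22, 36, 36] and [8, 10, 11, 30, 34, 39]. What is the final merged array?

Merging process:

Compare 6 vs 8: take 6 from left. Merged: [6]
Compare 16 vs 8: take 8 from right. Merged: [6, 8]
Compare 16 vs 10: take 10 from right. Merged: [6, 8, 10]
Compare 16 vs 11: take 11 from right. Merged: [6, 8, 10, 11]
Compare 16 vs 30: take 16 from left. Merged: [6, 8, 10, 11, 16]
Compare 22 vs 30: take 22 from left. Merged: [6, 8, 10, 11, 16, 22]
Compare 36 vs 30: take 30 from right. Merged: [6, 8, 10, 11, 16, 22, 30]
Compare 36 vs 34: take 34 from right. Merged: [6, 8, 10, 11, 16, 22, 30, 34]
Compare 36 vs 39: take 36 from left. Merged: [6, 8, 10, 11, 16, 22, 30, 34, 36]
Compare 36 vs 39: take 36 from left. Merged: [6, 8, 10, 11, 16, 22, 30, 34, 36, 36]
Append remaining from right: [39]. Merged: [6, 8, 10, 11, 16, 22, 30, 34, 36, 36, 39]

Final merged array: [6, 8, 10, 11, 16, 22, 30, 34, 36, 36, 39]
Total comparisons: 10

The merged array is [6, 8, 10, 11, 16, 22, 30, 34, 36, 36, 39], requiring 10 comparisons. The merge step runs in O(n) time where n is the total number of elements.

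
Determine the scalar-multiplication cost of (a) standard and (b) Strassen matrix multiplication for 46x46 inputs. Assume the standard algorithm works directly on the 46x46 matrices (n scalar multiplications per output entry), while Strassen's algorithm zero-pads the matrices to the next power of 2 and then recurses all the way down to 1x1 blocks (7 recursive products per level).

Matrix multiplication for 46x46 matrices:

Strassen's algorithm requires power-of-2 dimensions. Pad 46x46 to 64x64 (next power of 2).

Standard algorithm: 46^3 = 97336 multiplications
Strassen's algorithm: 7^(log2(64)) = 7^6 = 117649 multiplications
Difference: 97336 - 117649 = -20313 (Strassen uses MORE here due to padding overhead — for small or just-over-power-of-2 n, padding can outweigh the per-level savings)

Standard: 97336 multiplications (46^3). Strassen: 117649 multiplications (7^6, after padding to 64x64). Strassen reduces 8 recursive multiplications to 7 at each level.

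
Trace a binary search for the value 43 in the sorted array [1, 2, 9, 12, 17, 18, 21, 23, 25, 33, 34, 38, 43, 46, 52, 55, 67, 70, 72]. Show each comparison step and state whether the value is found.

Binary search for 43 in [1, 2, 9, 12, 17, 18, 21, 23, 25, 33, 34, 38, 43, 46, 52, 55, 67, 70, 72]:

lo=0, hi=18, mid=9, arr[mid]=33 -> 33 < 43, search right half
lo=10, hi=18, mid=14, arr[mid]=52 -> 52 > 43, search left half
lo=10, hi=13, mid=11, arr[mid]=38 -> 38 < 43, search right half
lo=12, hi=13, mid=12, arr[mid]=43 -> Found target at index 12!

Binary search finds 43 at index 12 after 4 comparisons. The search repeatedly halves the search space by comparing with the middle element.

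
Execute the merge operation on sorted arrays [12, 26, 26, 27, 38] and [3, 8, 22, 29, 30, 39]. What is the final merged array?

Merging process:

Compare 12 vs 3: take 3 from right. Merged: [3]
Compare 12 vs 8: take 8 from right. Merged: [3, 8]
Compare 12 vs 22: take 12 from left. Merged: [3, 8, 12]
Compare 26 vs 22: take 22 from right. Merged: [3, 8, 12, 22]
Compare 26 vs 29: take 26 from left. Merged: [3, 8, 12, 22, 26]
Compare 26 vs 29: take 26 from left. Merged: [3, 8, 12, 22, 26, 26]
Compare 27 vs 29: take 27 from left. Merged: [3, 8, 12, 22, 26, 26, 27]
Compare 38 vs 29: take 29 from right. Merged: [3, 8, 12, 22, 26, 26, 27, 29]
Compare 38 vs 30: take 30 from right. Merged: [3, 8, 12, 22, 26, 26, 27, 29, 30]
Compare 38 vs 39: take 38 from left. Merged: [3, 8, 12, 22, 26, 26, 27, 29, 30, 38]
Append remaining from right: [39]. Merged: [3, 8, 12, 22, 26, 26, 27, 29, 30, 38, 39]

Final merged array: [3, 8, 12, 22, 26, 26, 27, 29, 30, 38, 39]
Total comparisons: 10

The merged array is [3, 8, 12, 22, 26, 26, 27, 29, 30, 38, 39], requiring 10 comparisons. The merge step runs in O(n) time where n is the total number of elements.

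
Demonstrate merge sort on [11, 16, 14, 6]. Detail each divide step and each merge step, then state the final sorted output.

Merge sort trace:

Split: [11, 16, 14, 6] -> [11, 16] and [14, 6]
  Split: [11, 16] -> [11] and [16]
  Merge: [11] + [16] -> [11, 16]
  Split: [14, 6] -> [14] and [6]
  Merge: [14] + [6] -> [6, 14]
Merge: [11, 16] + [6, 14] -> [6, 11, 14, 16]

Final sorted array: [6, 11, 14, 16]

The merge sort proceeds by recursively splitting the array and merging sorted halves.
After all merges, the sorted array is [6, 11, 14, 16].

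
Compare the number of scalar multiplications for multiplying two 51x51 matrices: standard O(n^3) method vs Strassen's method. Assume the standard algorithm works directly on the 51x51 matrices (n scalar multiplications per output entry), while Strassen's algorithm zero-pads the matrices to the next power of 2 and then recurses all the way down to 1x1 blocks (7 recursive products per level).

Matrix multiplication for 51x51 matrices:

Strassen's algorithm requires power-of-2 dimensions. Pad 51x51 to 64x64 (next power of 2).

Standard algorithm: 51^3 = 132651 multiplications
Strassen's algorithm: 7^(log2(64)) = 7^6 = 117649 multiplications
Savings: 132651 - 117649 = 15002 multiplications

Standard: 132651 multiplications (51^3). Strassen: 117649 multiplications (7^6, after padding to 64x64). Strassen reduces 8 recursive multiplications to 7 at each level.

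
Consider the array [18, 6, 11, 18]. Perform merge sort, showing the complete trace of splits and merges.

Merge sort trace:

Split: [18, 6, 11, 18] -> [18, 6] and [11, 18]
  Split: [18, 6] -> [18] and [6]
  Merge: [18] + [6] -> [6, 18]
  Split: [11, 18] -> [11] and [18]
  Merge: [11] + [18] -> [11, 18]
Merge: [6, 18] + [11, 18] -> [6, 11, 18, 18]

Final sorted array: [6, 11, 18, 18]

The merge sort proceeds by recursively splitting the array and merging sorted halves.
After all merges, the sorted array is [6, 11, 18, 18].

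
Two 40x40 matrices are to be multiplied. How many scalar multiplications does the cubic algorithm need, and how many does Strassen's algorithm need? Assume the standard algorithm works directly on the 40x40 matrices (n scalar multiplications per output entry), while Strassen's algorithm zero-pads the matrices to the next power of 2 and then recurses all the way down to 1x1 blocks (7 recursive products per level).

Matrix multiplication for 40x40 matrices:

Strassen's algorithm requires power-of-2 dimensions. Pad 40x40 to 64x64 (next power of 2).

Standard algorithm: 40^3 = 64000 multiplications
Strassen's algorithm: 7^(log2(64)) = 7^6 = 117649 multiplications
Difference: 64000 - 117649 = -53649 (Strassen uses MORE here due to padding overhead — for small or just-over-power-of-2 n, padding can outweigh the per-level savings)

Standard: 64000 multiplications (40^3). Strassen: 117649 multiplications (7^6, after padding to 64x64). Strassen reduces 8 recursive multiplications to 7 at each level.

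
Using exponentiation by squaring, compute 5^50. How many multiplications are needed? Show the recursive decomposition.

Computing 5^50 by squaring (build up from 5^1; each line after the first costs one multiplication):

5^1 = 5
5^2 = (5^1)^2 = 5^2 = 25
5^3 = 5 * 5^2 = 5 * 25 = 125
5^6 = (5^3)^2 = 125^2 = 15625
5^12 = (5^6)^2 = 15625^2 = 244140625
5^24 = (5^12)^2 = 244140625^2 = 59604644775390625
5^25 = 5 * 5^24 = 5 * 59604644775390625 = 298023223876953125
5^50 = (5^25)^2 = 298023223876953125^2 = 88817841970012523233890533447265625

Result: 88817841970012523233890533447265625
Multiplications needed: 7 (7 lines after 5^1)

5^50 = 88817841970012523233890533447265625. Using exponentiation by squaring, this requires 7 multiplications. The key idea: if the exponent is even, square the half-power; if odd, multiply by the base once.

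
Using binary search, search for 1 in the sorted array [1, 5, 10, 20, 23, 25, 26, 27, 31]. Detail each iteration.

Binary search for 1 in [1, 5, 10, 20, 23, 25, 26, 27, 31]:

lo=0, hi=8, mid=4, arr[mid]=23 -> 23 > 1, search left half
lo=0, hi=3, mid=1, arr[mid]=5 -> 5 > 1, search left half
lo=0, hi=0, mid=0, arr[mid]=1 -> Found target at index 0!

Binary search finds 1 at index 0 after 3 comparisons. The search repeatedly halves the search space by comparing with the middle element.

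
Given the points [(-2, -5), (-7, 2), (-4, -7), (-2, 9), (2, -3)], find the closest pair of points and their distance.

Computing all pairwise distances among 5 points:

d((-2, -5), (-7, 2)) = 8.6023
d((-2, -5), (-4, -7)) = 2.8284 <-- minimum
d((-2, -5), (-2, 9)) = 14.0
d((-2, -5), (2, -3)) = 4.4721
d((-7, 2), (-4, -7)) = 9.4868
d((-7, 2), (-2, 9)) = 8.6023
d((-7, 2), (2, -3)) = 10.2956
d((-4, -7), (-2, 9)) = 16.1245
d((-4, -7), (2, -3)) = 7.2111
d((-2, 9), (2, -3)) = 12.6491

Closest pair: (-2, -5) and (-4, -7) with distance 2.8284

The closest pair is (-2, -5) and (-4, -7) with Euclidean distance 2.8284. For 5 points, brute-force pairwise comparison is shown above. For large n, the divide-and-conquer algorithm (sort by x, recurse on halves, check the dividing strip) achieves O(n log n).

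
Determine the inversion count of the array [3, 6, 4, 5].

Finding inversions in [3, 6, 4, 5]:

(1, 2): arr[1]=6 > arr[2]=4
(1, 3): arr[1]=6 > arr[3]=5

Total inversions: 2

The array has 2 inversion(s): (1,2), (1,3). Each pair (i,j) satisfies i < j and arr[i] > arr[j].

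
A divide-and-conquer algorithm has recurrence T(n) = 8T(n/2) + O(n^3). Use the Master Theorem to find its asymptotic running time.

Master Theorem for T(n) = 8T(n/2) + O(n^3):

a = 8, b = 2, c = 3
log_b(a) = log_2(8) = 3.0000

Case 2: c = 3 = log_2(8) = 3.0000
T(n) = O(n^3 log n) = O(n^3 log n)

For T(n) = 8T(n/2) + O(n^3): log_2(8) = 3.0000. This is Case 2 of the Master Theorem (c = log_b(a), equal work at all levels), giving O(n^3 log n).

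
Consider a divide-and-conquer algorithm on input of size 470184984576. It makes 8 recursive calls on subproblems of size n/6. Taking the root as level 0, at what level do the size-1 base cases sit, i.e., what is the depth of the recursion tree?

For divide and conquer with division factor 6:

Problem sizes at each level:
Level 0: 470184984576
Level 1: 78364164096
Level 2: 13060694016
Level 3: 2176782336
Level 4: 362797056
Level 5: 60466176
Level 6: 10077696
Level 7: 1679616
Level 8: 279936
Level 9: 46656
Level 10: 7776
Level 11: 1296
Level 12: 216
Level 13: 36
Level 14: 6
Level 15: 1

The root is level 0 and the size-1 base case is level 15 (the tree spans levels 0 through 15, i.e. 16 levels counting the root), so the depth is the number of divisions: log_6(470184984576) = 15

The recursion tree depth is log_6(470184984576) = 15. At each level, the problem size is divided by 6, so it takes 15 divisions to reduce to a base case of size 1. The algorithm makes 8 recursive calls at each level.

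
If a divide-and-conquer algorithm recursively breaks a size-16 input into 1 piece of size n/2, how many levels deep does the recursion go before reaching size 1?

For divide and conquer with division factor 2:

Problem sizes at each level:
Level 0: 16
Level 1: 8
Level 2: 4
Level 3: 2
Level 4: 1

The root is level 0 and the size-1 base case is level 4 (the tree spans levels 0 through 4, i.e. 5 levels counting the root), so the depth is the number of divisions: log_2(16) = 4

The recursion tree depth is log_2(16) = 4. At each level, the problem size is divided by 2, so it takes 4 divisions to reduce to a base case of size 1. The algorithm makes 1 recursive call at each level.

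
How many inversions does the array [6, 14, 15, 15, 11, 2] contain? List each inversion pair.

Finding inversions in [6, 14, 15, 15, 11, 2]:

(0, 5): arr[0]=6 > arr[5]=2
(1, 4): arr[1]=14 > arr[4]=11
(1, 5): arr[1]=14 > arr[5]=2
(2, 4): arr[2]=15 > arr[4]=11
(2, 5): arr[2]=15 > arr[5]=2
(3, 4): arr[3]=15 > arr[4]=11
(3, 5): arr[3]=15 > arr[5]=2
(4, 5): arr[4]=11 > arr[5]=2

Total inversions: 8

The array has 8 inversion(s): (0,5), (1,4), (1,5), (2,4), (2,5), (3,4), (3,5), (4,5). Each pair (i,j) satisfies i < j and arr[i] > arr[j].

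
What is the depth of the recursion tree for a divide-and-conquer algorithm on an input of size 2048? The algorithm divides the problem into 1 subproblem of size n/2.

For divide and conquer with division factor 2:

Problem sizes at each level:
Level 0: 2048
Level 1: 1024
Level 2: 512
Level 3: 256
Level 4: 128
Level 5: 64
Level 6: 32
Level 7: 16
Level 8: 8
Level 9: 4
Level 10: 2
Level 11: 1

The root is level 0 and the size-1 base case is level 11 (the tree spans levels 0 through 11, i.e. 12 levels counting the root), so the depth is the number of divisions: log_2(2048) = 11

The recursion tree depth is log_2(2048) = 11. At each level, the problem size is divided by 2, so it takes 11 divisions to reduce to a base case of size 1. The algorithm makes 1 recursive call at each level.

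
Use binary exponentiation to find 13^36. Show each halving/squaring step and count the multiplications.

Computing 13^36 by squaring (build up from 13^1; each line after the first costs one multiplication):

13^1 = 13
13^2 = (13^1)^2 = 13^2 = 169
13^4 = (13^2)^2 = 169^2 = 28561
13^8 = (13^4)^2 = 28561^2 = 815730721
13^9 = 13 * 13^8 = 13 * 815730721 = 10604499373
13^18 = (13^9)^2 = 10604499373^2 = 112455406951957393129
13^36 = (13^18)^2 = 112455406951957393129^2 = 12646218552730347184269489080961456410641

Result: 12646218552730347184269489080961456410641
Multiplications needed: 6 (6 lines after 13^1)

13^36 = 12646218552730347184269489080961456410641. Using exponentiation by squaring, this requires 6 multiplications. The key idea: if the exponent is even, square the half-power; if odd, multiply by the base once.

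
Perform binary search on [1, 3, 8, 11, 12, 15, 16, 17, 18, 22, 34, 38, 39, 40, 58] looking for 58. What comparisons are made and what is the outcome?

Binary search for 58 in [1, 3, 8, 11, 12, 15, 16, 17, 18, 22, 34, 38, 39, 40, 58]:

lo=0, hi=14, mid=7, arr[mid]=17 -> 17 < 58, search right half
lo=8, hi=14, mid=11, arr[mid]=38 -> 38 < 58, search right half
lo=12, hi=14, mid=13, arr[mid]=40 -> 40 < 58, search right half
lo=14, hi=14, mid=14, arr[mid]=58 -> Found target at index 14!

Binary search finds 58 at index 14 after 4 comparisons. The search repeatedly halves the search space by comparing with the middle element.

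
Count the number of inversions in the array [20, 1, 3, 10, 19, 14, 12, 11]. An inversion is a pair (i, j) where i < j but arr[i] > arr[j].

Finding inversions in [20, 1, 3, 10, 19, 14, 12, 11]:

(0, 1): arr[0]=20 > arr[1]=1
(0, 2): arr[0]=20 > arr[2]=3
(0, 3): arr[0]=20 > arr[3]=10
(0, 4): arr[0]=20 > arr[4]=19
(0, 5): arr[0]=20 > arr[5]=14
(0, 6): arr[0]=20 > arr[6]=12
(0, 7): arr[0]=20 > arr[7]=11
(4, 5): arr[4]=19 > arr[5]=14
(4, 6): arr[4]=19 > arr[6]=12
(4, 7): arr[4]=19 > arr[7]=11
(5, 6): arr[5]=14 > arr[6]=12
(5, 7): arr[5]=14 > arr[7]=11
(6, 7): arr[6]=12 > arr[7]=11

Total inversions: 13

The array has 13 inversion(s): (0,1), (0,2), (0,3), (0,4), (0,5), (0,6), (0,7), (4,5), (4,6), (4,7), (5,6), (5,7), (6,7). Each pair (i,j) satisfies i < j and arr[i] > arr[j].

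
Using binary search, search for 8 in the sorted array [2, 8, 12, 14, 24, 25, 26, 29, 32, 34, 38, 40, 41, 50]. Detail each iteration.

Binary search for 8 in [2, 8, 12, 14, 24, 25, 26, 29, 32, 34, 38, 40, 41, 50]:

lo=0, hi=13, mid=6, arr[mid]=26 -> 26 > 8, search left half
lo=0, hi=5, mid=2, arr[mid]=12 -> 12 > 8, search left half
lo=0, hi=1, mid=0, arr[mid]=2 -> 2 < 8, search right half
lo=1, hi=1, mid=1, arr[mid]=8 -> Found target at index 1!

Binary search finds 8 at index 1 after 4 comparisons. The search repeatedly halves the search space by comparing with the middle element.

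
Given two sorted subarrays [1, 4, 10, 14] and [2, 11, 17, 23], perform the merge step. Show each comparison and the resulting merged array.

Merging process:

Compare 1 vs 2: take 1 from left. Merged: [1]
Compare 4 vs 2: take 2 from right. Merged: [1, 2]
Compare 4 vs 11: take 4 from left. Merged: [1, 2, 4]
Compare 10 vs 11: take 10 from left. Merged: [1, 2, 4, 10]
Compare 14 vs 11: take 11 from right. Merged: [1, 2, 4, 10, 11]
Compare 14 vs 17: take 14 from left. Merged: [1, 2, 4, 10, 11, 14]
Append remaining from right: [17, 23]. Merged: [1, 2, 4, 10, 11, 14, 17, 23]

Final merged array: [1, 2, 4, 10, 11, 14, 17, 23]
Total comparisons: 6

The merged array is [1, 2, 4, 10, 11, 14, 17, 23], requiring 6 comparisons. The merge step runs in O(n) time where n is the total number of elements.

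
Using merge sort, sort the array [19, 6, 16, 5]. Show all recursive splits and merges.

Merge sort trace:

Split: [19, 6, 16, 5] -> [19, 6] and [16, 5]
  Split: [19, 6] -> [19] and [6]
  Merge: [19] + [6] -> [6, 19]
  Split: [16, 5] -> [16] and [5]
  Merge: [16] + [5] -> [5, 16]
Merge: [6, 19] + [5, 16] -> [5, 6, 16, 19]

Final sorted array: [5, 6, 16, 19]

The merge sort proceeds by recursively splitting the array and merging sorted halves.
After all merges, the sorted array is [5, 6, 16, 19].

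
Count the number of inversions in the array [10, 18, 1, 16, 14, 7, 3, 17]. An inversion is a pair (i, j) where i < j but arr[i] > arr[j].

Finding inversions in [10, 18, 1, 16, 14, 7, 3, 17]:

(0, 2): arr[0]=10 > arr[2]=1
(0, 5): arr[0]=10 > arr[5]=7
(0, 6): arr[0]=10 > arr[6]=3
(1, 2): arr[1]=18 > arr[2]=1
(1, 3): arr[1]=18 > arr[3]=16
(1, 4): arr[1]=18 > arr[4]=14
(1, 5): arr[1]=18 > arr[5]=7
(1, 6): arr[1]=18 > arr[6]=3
(1, 7): arr[1]=18 > arr[7]=17
(3, 4): arr[3]=16 > arr[4]=14
(3, 5): arr[3]=16 > arr[5]=7
(3, 6): arr[3]=16 > arr[6]=3
(4, 5): arr[4]=14 > arr[5]=7
(4, 6): arr[4]=14 > arr[6]=3
(5, 6): arr[5]=7 > arr[6]=3

Total inversions: 15

The array has 15 inversion(s): (0,2), (0,5), (0,6), (1,2), (1,3), (1,4), (1,5), (1,6), (1,7), (3,4), (3,5), (3,6), (4,5), (4,6), (5,6). Each pair (i,j) satisfies i < j and arr[i] > arr[j].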